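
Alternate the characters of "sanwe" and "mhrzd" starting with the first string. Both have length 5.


String 1: 'sanwe'
String 2: 'mhrzd'
Operation: alternate characters
Pairs: 's'+'m', 'a'+'h', 'n'+'r', 'w'+'z', 'e'+'d'
Result: smahnrwzed


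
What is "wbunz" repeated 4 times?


Input string: 'wbunz'
Operation: repeat 4 times
Concatenation: 'wbunz' + 'wbunz' + 'wbunz' + 'wbunz'
Result: wbunzwbunzwbunzwbunz


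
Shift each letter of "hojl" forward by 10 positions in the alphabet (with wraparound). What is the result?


Input: 'hojl', shift = 10
Operation: for each letter, (position + 10) mod 26
Mapping: 'h'(7+10=17)->'r', 'o'(14+10=24)->'y', 'j'(9+10=19)->'t', 'l'(11+10=21)->'v'
Result: rytv


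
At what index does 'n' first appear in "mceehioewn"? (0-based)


Input string: 'mceehioewn'
Target: 'n'
Scanning left to right: s[0]='m', s[1]='c', s[2]='e', s[3]='e', s[4]='h', s[5]='i', s[6]='o', s[7]='e', s[8]='w', s[9]='n'
First match at index: 9


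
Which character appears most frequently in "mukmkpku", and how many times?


Input: 'mukmkpku'
Operation: tally each character
Counts: 'k':3, 'm':2, 'p':1, 'u':2
Maximum: 'k' appears 3 times


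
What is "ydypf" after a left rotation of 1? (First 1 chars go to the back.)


Input: 'ydypf', shift = 1
Operation: split at index 1 and swap parts
Front part s[0:1] = 'y'
Back part s[1:] = 'dypf'
Rotated = back + front = 'dypf' + 'y'
Result: dypfy


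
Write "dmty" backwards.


Input string: 'dmty'
Operation: reverse character order
Original order: 'd' -> 'm' -> 't' -> 'y'
Reversed order: 'y' -> 't' -> 'm' -> 'd'
Result: ytmd


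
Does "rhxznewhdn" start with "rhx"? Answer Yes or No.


Input string: 'rhxznewhdn'
Prefix to check: 'rhx'
First 3 characters of input: 'rhx'
Match: True
Result: Yes


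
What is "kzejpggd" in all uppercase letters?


Input string: 'kzejpggd'
Operation: convert each letter to uppercase
Mapping: 'k'->'K', 'z'->'Z', 'e'->'E', 'j'->'J', 'p'->'P', 'g'->'G', 'g'->'G', 'd'->'D'
Result: KZEJPGGD


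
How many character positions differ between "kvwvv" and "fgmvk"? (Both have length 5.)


String 1: 'kvwvv'
String 2: 'fgmvk'
Compare each position: pos 0: 'k'!='f', pos 1: 'v'!='g', pos 2: 'w'!='m', pos 3: 'v'=='v', pos 4: 'v'!='k'
Differing positions: 4
Hamming distance: 4


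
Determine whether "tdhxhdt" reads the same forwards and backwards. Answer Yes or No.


Input string: 'tdhxhdt'
Reversed: 'tdhxhdt'
Compare pairs: s[0]='t' vs s[6]='t' (match), s[1]='d' vs s[5]='d' (match), s[2]='h' vs s[4]='h' (match)
Palindrome: Yes


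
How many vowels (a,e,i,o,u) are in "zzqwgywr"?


Input string: 'zzqwgywr'
Operation: count vowels (a, e, i, o, u)
Scan: s[0]='z', s[1]='z', s[2]='q', s[3]='w', s[4]='g', s[5]='y', s[6]='w', s[7]='r'
Vowels found: 0
Result: 0


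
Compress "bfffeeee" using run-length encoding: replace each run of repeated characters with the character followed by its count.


Input: 'bfffeeee'
Operation: identify consecutive runs
Runs: 'b' -> b1, 'fff' -> f3, 'eeee' -> e4
Encoded: b1f3e4


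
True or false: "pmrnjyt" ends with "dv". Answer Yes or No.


Input string: 'pmrnjyt'
Suffix to check: 'dv'
Last 2 characters of input: 'yt'
Match: False
Result: No


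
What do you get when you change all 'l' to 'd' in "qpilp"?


Input string: 'qpilp'
Operation: replace 'l' with 'd'
Positions of 'l': 3
After replacement: qpidp


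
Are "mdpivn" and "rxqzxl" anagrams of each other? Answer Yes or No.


String 1: 'mdpivn' -> sorted: 'dimnpv'
String 2: 'rxqzxl' -> sorted: 'lqrxxz'
Compare sorted forms: 'dimnpv' != 'lqrxxz'
Anagram: No


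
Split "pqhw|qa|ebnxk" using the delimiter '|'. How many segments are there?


Input string: 'pqhw|qa|ebnxk'
Delimiter: '|'
Split result: 'pqhw', 'qa', 'ebnxk'
Number of parts: 3


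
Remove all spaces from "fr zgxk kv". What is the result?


Input string: 'fr zgxk kv'
Operation: remove all spaces
Words: 'fr', 'zgxk', 'kv'
Join without spaces: frzgxkkv


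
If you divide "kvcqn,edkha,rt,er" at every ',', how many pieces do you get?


Input string: 'kvcqn,edkha,rt,er'
Delimiter: ','
Split result: 'kvcqn', 'edkha', 'rt', 'er'
Number of parts: 4


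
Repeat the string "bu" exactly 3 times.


Input string: 'bu'
Operation: repeat 3 times
Concatenation: 'bu' + 'bu' + 'bu'
Result: bububu


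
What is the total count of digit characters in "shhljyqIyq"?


Input string: 'shhljyqIyq'
Operation: count digit characters (0-9)
Scan: 's', 'h', 'h', 'l', 'j', 'y', 'q', 'I', 'y', 'q'
Digits found: 0
Result: 0


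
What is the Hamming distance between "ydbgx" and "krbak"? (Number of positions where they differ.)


String 1: 'ydbgx'
String 2: 'krbak'
Compare each position: pos 0: 'y'!='k', pos 1: 'd'!='r', pos 2: 'b'=='b', pos 3: 'g'!='a', pos 4: 'x'!='k'
Differing positions: 4
Hamming distance: 4


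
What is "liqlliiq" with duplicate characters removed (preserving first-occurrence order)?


Input: 'liqlliiq'
Operation: keep first occurrence of each character
Scan: s[0]='l' new -> keep; s[1]='i' new -> keep; s[2]='q' new -> keep; s[3]='l' seen -> skip; s[4]='l' seen -> skip; s[5]='i' seen -> skip; s[6]='i' seen -> skip; s[7]='q' seen -> skip
Result: liq


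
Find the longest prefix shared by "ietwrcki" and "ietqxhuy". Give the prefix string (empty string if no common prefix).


String 1: 'ietwrcki'
String 2: 'ietqxhuy'
Compare position by position:
pos 0: 'i' vs 'i' match
pos 1: 'e' vs 'e' match
pos 2: 't' vs 't' match
pos 3: 'w' vs 'q' differ -> stop
Longest common prefix: "iet" (length 3)


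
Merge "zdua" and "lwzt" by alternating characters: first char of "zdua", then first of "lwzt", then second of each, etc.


String 1: 'zdua'
String 2: 'lwzt'
Operation: alternate characters
Pairs: 'z'+'l', 'd'+'w', 'u'+'z', 'a'+'t'
Result: zldwuzat


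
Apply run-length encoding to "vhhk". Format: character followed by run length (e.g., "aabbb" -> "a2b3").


Input: 'vhhk'
Operation: identify consecutive runs
Runs: 'v' -> v1, 'hh' -> h2, 'k' -> k1
Encoded: v1h2k1


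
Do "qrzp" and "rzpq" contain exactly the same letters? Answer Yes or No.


String 1: 'qrzp' -> sorted: 'pqrz'
String 2: 'rzpq' -> sorted: 'pqrz'
Compare sorted forms: 'pqrz' == 'pqrz'
Anagram: Yes


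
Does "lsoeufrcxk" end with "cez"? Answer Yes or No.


Input string: 'lsoeufrcxk'
Suffix to check: 'cez'
Last 3 characters of input: 'cxk'
Match: False
Result: No


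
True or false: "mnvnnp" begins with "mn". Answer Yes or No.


Input string: 'mnvnnp'
Prefix to check: 'mn'
First 2 characters of input: 'mn'
Match: True
Result: Yes


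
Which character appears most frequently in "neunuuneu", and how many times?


Input: 'neunuuneu'
Operation: tally each character
Counts: 'e':2, 'n':3, 'u':4
Maximum: 'u' appears 4 times


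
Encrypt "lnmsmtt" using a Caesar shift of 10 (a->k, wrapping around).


Input: 'lnmsmtt', shift = 10
Operation: for each letter, (position + 10) mod 26
Mapping: 'l'(11+10=21)->'v', 'n'(13+10=23)->'x', 'm'(12+10=22)->'w', 's'(18+10=28, 28 mod 26=2)->'c', 'm'(12+10=22)->'w', 't'(19+10=29, 29 mod 26=3)->'d', 't'(19+10=29, 29 mod 26=3)->'d'
Result: vxwcwdd


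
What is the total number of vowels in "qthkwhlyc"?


Input string: 'qthkwhlyc'
Operation: count vowels (a, e, i, o, u)
Scan: s[0]='q', s[1]='t', s[2]='h', s[3]='k', s[4]='w', s[5]='h', s[6]='l', s[7]='y', s[8]='c'
Vowels found: 0
Result: 0


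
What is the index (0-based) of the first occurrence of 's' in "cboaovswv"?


Input string: 'cboaovswv'
Target: 's'
Scanning left to right: s[0]='c', s[1]='b', s[2]='o', s[3]='a', s[4]='o', s[5]='v', s[6]='s'
First match at index: 6


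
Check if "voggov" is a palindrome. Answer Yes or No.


Input string: 'voggov'
Reversed: 'voggov'
Compare pairs: s[0]='v' vs s[5]='v' (match), s[1]='o' vs s[4]='o' (match), s[2]='g' vs s[3]='g' (match)
Palindrome: Yes


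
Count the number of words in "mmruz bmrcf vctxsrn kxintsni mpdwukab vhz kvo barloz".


Input string: 'mmruz bmrcf vctxsrn kxintsni mpdwukab vhz kvo barloz'
Operation: split by spaces
Words found: 'mmruz', 'bmrcf', 'vctxsrn', 'kxintsni', 'mpdwukab', 'vhz', 'kvo', 'barloz'
Word count: 8


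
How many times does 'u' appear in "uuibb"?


Input string: 'uuibb'
Target character: 'u'
Scan each position: s[0]='u', s[1]='u'
Matches found at indices: 0, 1
Total: 2


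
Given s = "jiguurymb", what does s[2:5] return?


Input string: 'jiguurymb'
Operation: slice [2:5]
Extract characters: s[2]='g', s[3]='u', s[4]='u'
Result: guu


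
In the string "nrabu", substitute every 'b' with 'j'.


Input string: 'nrabu'
Operation: replace 'b' with 'j'
Positions of 'b': 3
After replacement: nraju


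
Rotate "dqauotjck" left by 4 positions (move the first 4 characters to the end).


Input: 'dqauotjck', shift = 4
Operation: split at index 4 and swap parts
Front part s[0:4] = 'dqau'
Back part s[4:] = 'otjck'
Rotated = back + front = 'otjck' + 'dqau'
Result: otjckdqau


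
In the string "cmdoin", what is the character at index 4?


Input string: 'cmdoin'
Operation: get character at index 4
Index mapping: s[0]='c', s[1]='m', s[2]='d', s[3]='o', s[4]='i'
Result: 'i'


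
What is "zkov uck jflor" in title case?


Input string: 'zkov uck jflor'
Operation: capitalize first letter of each word
Word transformations: 'zkov'->'Zkov', 'uck'->'Uck', 'jflor'->'Jflor'
Result: Zkov Uck Jflor


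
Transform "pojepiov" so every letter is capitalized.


Input string: 'pojepiov'
Operation: convert each letter to uppercase
Mapping: 'p'->'P', 'o'->'O', 'j'->'J', 'e'->'E', 'p'->'P', 'i'->'I', 'o'->'O', 'v'->'V'
Result: POJEPIOV


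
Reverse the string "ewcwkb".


Input string: 'ewcwkb'
Operation: reverse character order
Original order: 'e' -> 'w' -> 'c' -> 'w' -> 'k' -> 'b'
Reversed order: 'b' -> 'k' -> 'w' -> 'c' -> 'w' -> 'e'
Result: bkwcwe


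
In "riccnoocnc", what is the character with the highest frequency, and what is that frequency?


Input: 'riccnoocnc'
Operation: tally each character
Counts: 'c':4, 'i':1, 'n':2, 'o':2, 'r':1
Maximum: 'c' appears 4 times


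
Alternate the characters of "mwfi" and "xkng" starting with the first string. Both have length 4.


String 1: 'mwfi'
String 2: 'xkng'
Operation: alternate characters
Pairs: 'm'+'x', 'w'+'k', 'f'+'n', 'i'+'g'
Result: mxwkfnig


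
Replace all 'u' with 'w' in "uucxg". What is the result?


Input string: 'uucxg'
Operation: replace 'u' with 'w'
Positions of 'u': 0, 1
After replacement: wwcxg


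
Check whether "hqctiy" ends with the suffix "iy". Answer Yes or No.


Input string: 'hqctiy'
Suffix to check: 'iy'
Last 2 characters of input: 'iy'
Match: True
Result: Yes


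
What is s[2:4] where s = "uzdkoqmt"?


Input string: 'uzdkoqmt'
Operation: slice [2:4]
Extract characters: s[2]='d', s[3]='k'
Result: dk


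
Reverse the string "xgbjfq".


Input string: 'xgbjfq'
Operation: reverse character order
Original order: 'x' -> 'g' -> 'b' -> 'j' -> 'f' -> 'q'
Reversed order: 'q' -> 'f' -> 'j' -> 'b' -> 'g' -> 'x'
Result: qfjbgx


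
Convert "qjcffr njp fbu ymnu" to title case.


Input string: 'qjcffr njp fbu ymnu'
Operation: capitalize first letter of each word
Word transformations: 'qjcffr'->'Qjcffr', 'njp'->'Njp', 'fbu'->'Fbu', 'ymnu'->'Ymnu'
Result: Qjcffr Njp Fbu Ymnu


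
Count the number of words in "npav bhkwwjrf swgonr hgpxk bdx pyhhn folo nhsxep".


Input string: 'npav bhkwwjrf swgonr hgpxk bdx pyhhn folo nhsxep'
Operation: split by spaces
Words found: 'npav', 'bhkwwjrf', 'swgonr', 'hgpxk', 'bdx', 'pyhhn', 'folo', 'nhsxep'
Word count: 8


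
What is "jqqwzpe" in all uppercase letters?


Input string: 'jqqwzpe'
Operation: convert each letter to uppercase
Mapping: 'j'->'J', 'q'->'Q', 'q'->'Q', 'w'->'W', 'z'->'Z', 'p'->'P', 'e'->'E'
Result: JQQWZPE


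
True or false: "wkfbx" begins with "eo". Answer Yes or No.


Input string: 'wkfbx'
Prefix to check: 'eo'
First 2 characters of input: 'wk'
Match: False
Result: No


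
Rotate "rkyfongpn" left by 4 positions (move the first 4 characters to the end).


Input: 'rkyfongpn', shift = 4
Operation: split at index 4 and swap parts
Front part s[0:4] = 'rkyf'
Back part s[4:] = 'ongpn'
Rotated = back + front = 'ongpn' + 'rkyf'
Result: ongpnrkyf


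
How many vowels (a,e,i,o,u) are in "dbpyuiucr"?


Input string: 'dbpyuiucr'
Operation: count vowels (a, e, i, o, u)
Scan: s[0]='d', s[1]='b', s[2]='p', s[3]='y', s[4]='u' (vowel), s[5]='i' (vowel), s[6]='u' (vowel), s[7]='c', s[8]='r'
Vowels found: 3
Result: 3


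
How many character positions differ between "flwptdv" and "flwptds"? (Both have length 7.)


String 1: 'flwptdv'
String 2: 'flwptds'
Compare each position: pos 0: 'f'=='f', pos 1: 'l'=='l', pos 2: 'w'=='w', pos 3: 'p'=='p', pos 4: 't'=='t', pos 5: 'd'=='d', pos 6: 'v'!='s'
Differing positions: 1
Hamming distance: 1


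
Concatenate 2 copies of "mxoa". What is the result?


Input string: 'mxoa'
Operation: repeat 2 times
Concatenation: 'mxoa' + 'mxoa'
Result: mxoamxoa


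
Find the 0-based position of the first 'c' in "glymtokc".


Input string: 'glymtokc'
Target: 'c'
Scanning left to right: s[0]='g', s[1]='l', s[2]='y', s[3]='m', s[4]='t', s[5]='o', s[6]='k', s[7]='c'
First match at index: 7


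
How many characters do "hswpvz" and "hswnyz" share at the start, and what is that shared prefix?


String 1: 'hswpvz'
String 2: 'hswnyz'
Compare position by position:
pos 0: 'h' vs 'h' match
pos 1: 's' vs 's' match
pos 2: 'w' vs 'w' match
pos 3: 'p' vs 'n' differ -> stop
Longest common prefix: "hsw" (length 3)


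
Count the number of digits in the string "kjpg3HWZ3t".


Input string: 'kjpg3HWZ3t'
Operation: count digit characters (0-9)
Scan: 'k', 'j', 'p', 'g', '3'(digit), 'H', 'W', 'Z', '3'(digit), 't'
Digits found: 2
Result: 2


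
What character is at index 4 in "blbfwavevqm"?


Input string: 'blbfwavevqm'
Operation: get character at index 4
Index mapping: s[0]='b', s[1]='l', s[2]='b', s[3]='f', s[4]='w'
Result: 'w'


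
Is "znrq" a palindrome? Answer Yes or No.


Input string: 'znrq'
Reversed: 'qrnz'
Compare pairs: s[0]='z' vs s[3]='q' (mismatch), s[1]='n' vs s[2]='r' (mismatch)
Palindrome: No


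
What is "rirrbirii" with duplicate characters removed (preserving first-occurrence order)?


Input: 'rirrbirii'
Operation: keep first occurrence of each character
Scan: s[0]='r' new -> keep; s[1]='i' new -> keep; s[2]='r' seen -> skip; s[3]='r' seen -> skip; s[4]='b' new -> keep; s[5]='i' seen -> skip; s[6]='r' seen -> skip; s[7]='i' seen -> skip; s[8]='i' seen -> skip
Result: rib


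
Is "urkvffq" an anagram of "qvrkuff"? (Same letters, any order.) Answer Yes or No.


String 1: 'qvrkuff' -> sorted: 'ffkqruv'
String 2: 'urkvffq' -> sorted: 'ffkqruv'
Compare sorted forms: 'ffkqruv' == 'ffkqruv'
Anagram: Yes


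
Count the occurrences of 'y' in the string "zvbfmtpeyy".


Input string: 'zvbfmtpeyy'
Target character: 'y'
Scan each position: s[8]='y', s[9]='y'
Matches found at indices: 8, 9
Total: 2


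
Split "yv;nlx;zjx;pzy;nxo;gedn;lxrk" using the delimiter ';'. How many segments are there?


Input string: 'yv;nlx;zjx;pzy;nxo;gedn;lxrk'
Delimiter: ';'
Split result: 'yv', 'nlx', 'zjx', 'pzy', 'nxo', 'gedn', 'lxrk'
Number of parts: 7


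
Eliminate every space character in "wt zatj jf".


Input string: 'wt zatj jf'
Operation: remove all spaces
Words: 'wt', 'zatj', 'jf'
Join without spaces: wtzatjjf


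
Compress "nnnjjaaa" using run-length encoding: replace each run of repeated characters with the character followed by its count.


Input: 'nnnjjaaa'
Operation: identify consecutive runs
Runs: 'nnn' -> n3, 'jj' -> j2, 'aaa' -> a3
Encoded: n3j2a3


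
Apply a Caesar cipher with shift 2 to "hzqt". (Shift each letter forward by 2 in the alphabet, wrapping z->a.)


Input: 'hzqt', shift = 2
Operation: for each letter, (position + 2) mod 26
Mapping: 'h'(7+2=9)->'j', 'z'(25+2=27, 27 mod 26=1)->'b', 'q'(16+2=18)->'s', 't'(19+2=21)->'v'
Result: jbsv


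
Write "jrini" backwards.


Input string: 'jrini'
Operation: reverse character order
Original order: 'j' -> 'r' -> 'i' -> 'n' -> 'i'
Reversed order: 'i' -> 'n' -> 'i' -> 'r' -> 'j'
Result: inirj


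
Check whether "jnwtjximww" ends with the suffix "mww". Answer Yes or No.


Input string: 'jnwtjximww'
Suffix to check: 'mww'
Last 3 characters of input: 'mww'
Match: True
Result: Yes


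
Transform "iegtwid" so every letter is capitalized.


Input string: 'iegtwid'
Operation: convert each letter to uppercase
Mapping: 'i'->'I', 'e'->'E', 'g'->'G', 't'->'T', 'w'->'W', 'i'->'I', 'd'->'D'
Result: IEGTWID


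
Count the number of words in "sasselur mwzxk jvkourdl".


Input string: 'sasselur mwzxk jvkourdl'
Operation: split by spaces
Words found: 'sasselur', 'mwzxk', 'jvkourdl'
Word count: 3


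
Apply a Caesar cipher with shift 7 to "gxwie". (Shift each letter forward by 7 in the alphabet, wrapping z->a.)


Input: 'gxwie', shift = 7
Operation: for each letter, (position + 7) mod 26
Mapping: 'g'(6+7=13)->'n', 'x'(23+7=30, 30 mod 26=4)->'e', 'w'(22+7=29, 29 mod 26=3)->'d', 'i'(8+7=15)->'p', 'e'(4+7=11)->'l'
Result: nedpl


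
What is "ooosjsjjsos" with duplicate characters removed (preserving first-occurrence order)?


Input: 'ooosjsjjsos'
Operation: keep first occurrence of each character
Scan: s[0]='o' new -> keep; s[1]='o' seen -> skip; s[2]='o' seen -> skip; s[3]='s' new -> keep; s[4]='j' new -> keep; s[5]='s' seen -> skip; s[6]='j' seen -> skip; s[7]='j' seen -> skip; s[8]='s' seen -> skip; s[9]='o' seen -> skip; s[10]='s' seen -> skip
Result: osj


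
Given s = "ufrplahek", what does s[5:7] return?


Input string: 'ufrplahek'
Operation: slice [5:7]
Extract characters: s[5]='a', s[6]='h'
Result: ah


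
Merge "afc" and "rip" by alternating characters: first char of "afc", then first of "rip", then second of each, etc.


String 1: 'afc'
String 2: 'rip'
Operation: alternate characters
Pairs: 'a'+'r', 'f'+'i', 'c'+'p'
Result: arficp


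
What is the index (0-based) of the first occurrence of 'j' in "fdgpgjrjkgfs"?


Input string: 'fdgpgjrjkgfs'
Target: 'j'
Scanning left to right: s[0]='f', s[1]='d', s[2]='g', s[3]='p', s[4]='g', s[5]='j'
First match at index: 5


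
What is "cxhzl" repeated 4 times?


Input string: 'cxhzl'
Operation: repeat 4 times
Concatenation: 'cxhzl' + 'cxhzl' + 'cxhzl' + 'cxhzl'
Result: cxhzlcxhzlcxhzlcxhzl


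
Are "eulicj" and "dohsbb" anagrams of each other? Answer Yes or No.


String 1: 'eulicj' -> sorted: 'ceijlu'
String 2: 'dohsbb' -> sorted: 'bbdhos'
Compare sorted forms: 'ceijlu' != 'bbdhos'
Anagram: No


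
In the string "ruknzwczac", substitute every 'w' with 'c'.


Input string: 'ruknzwczac'
Operation: replace 'w' with 'c'
Positions of 'w': 5
After replacement: ruknzcczac


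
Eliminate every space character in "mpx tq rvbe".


Input string: 'mpx tq rvbe'
Operation: remove all spaces
Words: 'mpx', 'tq', 'rvbe'
Join without spaces: mpxtqrvbe


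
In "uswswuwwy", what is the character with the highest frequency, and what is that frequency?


Input: 'uswswuwwy'
Operation: tally each character
Counts: 's':2, 'u':2, 'w':4, 'y':1
Maximum: 'w' appears 4 times


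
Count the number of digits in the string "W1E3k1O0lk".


Input string: 'W1E3k1O0lk'
Operation: count digit characters (0-9)
Scan: 'W', '1'(digit), 'E', '3'(digit), 'k', '1'(digit), 'O', '0'(digit), 'l', 'k'
Digits found: 4
Result: 4


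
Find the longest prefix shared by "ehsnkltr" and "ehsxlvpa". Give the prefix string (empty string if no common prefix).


String 1: 'ehsnkltr'
String 2: 'ehsxlvpa'
Compare position by position:
pos 0: 'e' vs 'e' match
pos 1: 'h' vs 'h' match
pos 2: 's' vs 's' match
pos 3: 'n' vs 'x' differ -> stop
Longest common prefix: "ehs" (length 3)


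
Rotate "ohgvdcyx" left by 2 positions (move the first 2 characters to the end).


Input: 'ohgvdcyx', shift = 2
Operation: split at index 2 and swap parts
Front part s[0:2] = 'oh'
Back part s[2:] = 'gvdcyx'
Rotated = back + front = 'gvdcyx' + 'oh'
Result: gvdcyxoh


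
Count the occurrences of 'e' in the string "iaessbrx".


Input string: 'iaessbrx'
Target character: 'e'
Scan each position: s[2]='e'
Matches found at indices: 2
Total: 1


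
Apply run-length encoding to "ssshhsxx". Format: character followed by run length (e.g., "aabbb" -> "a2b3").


Input: 'ssshhsxx'
Operation: identify consecutive runs
Runs: 'sss' -> s3, 'hh' -> h2, 's' -> s1, 'xx' -> x2
Encoded: s3h2s1x2


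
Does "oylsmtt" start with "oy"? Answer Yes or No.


Input string: 'oylsmtt'
Prefix to check: 'oy'
First 2 characters of input: 'oy'
Match: True
Result: Yes


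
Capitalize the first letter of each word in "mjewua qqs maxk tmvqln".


Input string: 'mjewua qqs maxk tmvqln'
Operation: capitalize first letter of each word
Word transformations: 'mjewua'->'Mjewua', 'qqs'->'Qqs', 'maxk'->'Maxk', 'tmvqln'->'Tmvqln'
Result: Mjewua Qqs Maxk Tmvqln


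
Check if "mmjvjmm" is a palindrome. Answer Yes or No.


Input string: 'mmjvjmm'
Reversed: 'mmjvjmm'
Compare pairs: s[0]='m' vs s[6]='m' (match), s[1]='m' vs s[5]='m' (match), s[2]='j' vs s[4]='j' (match)
Palindrome: Yes


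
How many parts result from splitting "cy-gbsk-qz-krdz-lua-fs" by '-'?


Input string: 'cy-gbsk-qz-krdz-lua-fs'
Delimiter: '-'
Split result: 'cy', 'gbsk', 'qz', 'krdz', 'lua', 'fs'
Number of parts: 6


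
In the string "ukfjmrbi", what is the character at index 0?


Input string: 'ukfjmrbi'
Operation: get character at index 0
Index mapping: s[0]='u'
Result: 'u'


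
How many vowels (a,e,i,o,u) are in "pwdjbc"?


Input string: 'pwdjbc'
Operation: count vowels (a, e, i, o, u)
Scan: s[0]='p', s[1]='w', s[2]='d', s[3]='j', s[4]='b', s[5]='c'
Vowels found: 0
Result: 0


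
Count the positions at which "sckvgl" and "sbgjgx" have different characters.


String 1: 'sckvgl'
String 2: 'sbgjgx'
Compare each position: pos 0: 's'=='s', pos 1: 'c'!='b', pos 2: 'k'!='g', pos 3: 'v'!='j', pos 4: 'g'=='g', pos 5: 'l'!='x'
Differing positions: 4
Hamming distance: 4


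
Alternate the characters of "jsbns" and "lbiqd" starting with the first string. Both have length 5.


String 1: 'jsbns'
String 2: 'lbiqd'
Operation: alternate characters
Pairs: 'j'+'l', 's'+'b', 'b'+'i', 'n'+'q', 's'+'d'
Result: jlsbbinqsd


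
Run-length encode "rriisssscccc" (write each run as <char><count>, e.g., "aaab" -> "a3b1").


Input: 'rriisssscccc'
Operation: identify consecutive runs
Runs: 'rr' -> r2, 'ii' -> i2, 'ssss' -> s4, 'cccc' -> c4
Encoded: r2i2s4c4


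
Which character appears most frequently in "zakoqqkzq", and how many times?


Input: 'zakoqqkzq'
Operation: tally each character
Counts: 'a':1, 'k':2, 'o':1, 'q':3, 'z':2
Maximum: 'q' appears 3 times


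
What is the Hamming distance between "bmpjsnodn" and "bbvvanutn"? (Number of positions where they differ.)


String 1: 'bmpjsnodn'
String 2: 'bbvvanutn'
Compare each position: pos 0: 'b'=='b', pos 1: 'm'!='b', pos 2: 'p'!='v', pos 3: 'j'!='v', pos 4: 's'!='a', pos 5: 'n'=='n', pos 6: 'o'!='u', pos 7: 'd'!='t', pos 8: 'n'=='n'
Differing positions: 6
Hamming distance: 6


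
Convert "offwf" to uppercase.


Input string: 'offwf'
Operation: convert each letter to uppercase
Mapping: 'o'->'O', 'f'->'F', 'f'->'F', 'w'->'W', 'f'->'F'
Result: OFFWF


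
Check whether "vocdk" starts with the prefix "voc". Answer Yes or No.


Input string: 'vocdk'
Prefix to check: 'voc'
First 3 characters of input: 'voc'
Match: True
Result: Yes


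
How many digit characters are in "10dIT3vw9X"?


Input string: '10dIT3vw9X'
Operation: count digit characters (0-9)
Scan: '1'(digit), '0'(digit), 'd', 'I', 'T', '3'(digit), 'v', 'w', '9'(digit), 'X'
Digits found: 4
Result: 4


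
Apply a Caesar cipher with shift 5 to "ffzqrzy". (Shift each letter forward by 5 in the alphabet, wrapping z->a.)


Input: 'ffzqrzy', shift = 5
Operation: for each letter, (position + 5) mod 26
Mapping: 'f'(5+5=10)->'k', 'f'(5+5=10)->'k', 'z'(25+5=30, 30 mod 26=4)->'e', 'q'(16+5=21)->'v', 'r'(17+5=22)->'w', 'z'(25+5=30, 30 mod 26=4)->'e', 'y'(24+5=29, 29 mod 26=3)->'d'
Result: kkevwed


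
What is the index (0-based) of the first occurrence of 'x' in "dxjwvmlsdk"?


Input string: 'dxjwvmlsdk'
Target: 'x'
Scanning left to right: s[0]='d', s[1]='x'
First match at index: 1


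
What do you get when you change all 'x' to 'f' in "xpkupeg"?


Input string: 'xpkupeg'
Operation: replace 'x' with 'f'
Positions of 'x': 0
After replacement: fpkupeg


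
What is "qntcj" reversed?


Input string: 'qntcj'
Operation: reverse character order
Original order: 'q' -> 'n' -> 't' -> 'c' -> 'j'
Reversed order: 'j' -> 'c' -> 't' -> 'n' -> 'q'
Result: jctnq


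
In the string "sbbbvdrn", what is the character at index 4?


Input string: 'sbbbvdrn'
Operation: get character at index 4
Index mapping: s[0]='s', s[1]='b', s[2]='b', s[3]='b', s[4]='v'
Result: 'v'


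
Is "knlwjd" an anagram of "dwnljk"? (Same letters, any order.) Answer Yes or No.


String 1: 'dwnljk' -> sorted: 'djklnw'
String 2: 'knlwjd' -> sorted: 'djklnw'
Compare sorted forms: 'djklnw' == 'djklnw'
Anagram: Yes


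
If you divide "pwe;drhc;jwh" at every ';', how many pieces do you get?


Input string: 'pwe;drhc;jwh'
Delimiter: ';'
Split result: 'pwe', 'drhc', 'jwh'
Number of parts: 3


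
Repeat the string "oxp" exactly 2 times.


Input string: 'oxp'
Operation: repeat 2 times
Concatenation: 'oxp' + 'oxp'
Result: oxpoxp


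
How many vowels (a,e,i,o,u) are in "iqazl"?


Input string: 'iqazl'
Operation: count vowels (a, e, i, o, u)
Scan: s[0]='i' (vowel), s[1]='q', s[2]='a' (vowel), s[3]='z', s[4]='l'
Vowels found: 2
Result: 2


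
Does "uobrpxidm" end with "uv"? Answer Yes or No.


Input string: 'uobrpxidm'
Suffix to check: 'uv'
Last 2 characters of input: 'dm'
Match: False
Result: No


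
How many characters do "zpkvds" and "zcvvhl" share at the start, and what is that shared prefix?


String 1: 'zpkvds'
String 2: 'zcvvhl'
Compare position by position:
pos 0: 'z' vs 'z' match
pos 1: 'p' vs 'c' differ -> stop
Longest common prefix: "z" (length 1)


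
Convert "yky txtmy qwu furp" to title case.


Input string: 'yky txtmy qwu furp'
Operation: capitalize first letter of each word
Word transformations: 'yky'->'Yky', 'txtmy'->'Txtmy', 'qwu'->'Qwu', 'furp'->'Furp'
Result: Yky Txtmy Qwu Furp


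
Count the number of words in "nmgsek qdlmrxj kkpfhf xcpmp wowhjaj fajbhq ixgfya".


Input string: 'nmgsek qdlmrxj kkpfhf xcpmp wowhjaj fajbhq ixgfya'
Operation: split by spaces
Words found: 'nmgsek', 'qdlmrxj', 'kkpfhf', 'xcpmp', 'wowhjaj', 'fajbhq', 'ixgfya'
Word count: 7


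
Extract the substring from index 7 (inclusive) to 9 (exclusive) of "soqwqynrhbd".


Input string: 'soqwqynrhbd'
Operation: slice [7:9]
Extract characters: s[7]='r', s[8]='h'
Result: rh


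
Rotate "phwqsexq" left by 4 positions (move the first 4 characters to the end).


Input: 'phwqsexq', shift = 4
Operation: split at index 4 and swap parts
Front part s[0:4] = 'phwq'
Back part s[4:] = 'sexq'
Rotated = back + front = 'sexq' + 'phwq'
Result: sexqphwq


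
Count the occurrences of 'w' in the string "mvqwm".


Input string: 'mvqwm'
Target character: 'w'
Scan each position: s[3]='w'
Matches found at indices: 3
Total: 1


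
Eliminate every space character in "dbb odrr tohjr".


Input string: 'dbb odrr tohjr'
Operation: remove all spaces
Words: 'dbb', 'odrr', 'tohjr'
Join without spaces: dbbodrrtohjr


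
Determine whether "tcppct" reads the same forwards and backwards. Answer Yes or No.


Input string: 'tcppct'
Reversed: 'tcppct'
Compare pairs: s[0]='t' vs s[5]='t' (match), s[1]='c' vs s[4]='c' (match), s[2]='p' vs s[3]='p' (match)
Palindrome: Yes


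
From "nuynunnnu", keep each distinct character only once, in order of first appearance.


Input: 'nuynunnnu'
Operation: keep first occurrence of each character
Scan: s[0]='n' new -> keep; s[1]='u' new -> keep; s[2]='y' new -> keep; s[3]='n' seen -> skip; s[4]='u' seen -> skip; s[5]='n' seen -> skip; s[6]='n' seen -> skip; s[7]='n' seen -> skip; s[8]='u' seen -> skip
Result: nuy


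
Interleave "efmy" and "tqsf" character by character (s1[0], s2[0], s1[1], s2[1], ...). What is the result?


String 1: 'efmy'
String 2: 'tqsf'
Operation: alternate characters
Pairs: 'e'+'t', 'f'+'q', 'm'+'s', 'y'+'f'
Result: etfqmsyf


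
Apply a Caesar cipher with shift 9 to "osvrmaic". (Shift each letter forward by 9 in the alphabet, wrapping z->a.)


Input: 'osvrmaic', shift = 9
Operation: for each letter, (position + 9) mod 26
Mapping: 'o'(14+9=23)->'x', 's'(18+9=27, 27 mod 26=1)->'b', 'v'(21+9=30, 30 mod 26=4)->'e', 'r'(17+9=26, 26 mod 26=0)->'a', 'm'(12+9=21)->'v', 'a'(0+9=9)->'j', 'i'(8+9=17)->'r', 'c'(2+9=11)->'l'
Result: xbeavjrl


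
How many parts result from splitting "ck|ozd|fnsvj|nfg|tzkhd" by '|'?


Input string: 'ck|ozd|fnsvj|nfg|tzkhd'
Delimiter: '|'
Split result: 'ck', 'ozd', 'fnsvj', 'nfg', 'tzkhd'
Number of parts: 5


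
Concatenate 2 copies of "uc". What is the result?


Input string: 'uc'
Operation: repeat 2 times
Concatenation: 'uc' + 'uc'
Result: ucuc


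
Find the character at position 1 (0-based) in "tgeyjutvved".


Input string: 'tgeyjutvved'
Operation: get character at index 1
Index mapping: s[0]='t', s[1]='g'
Result: 'g'


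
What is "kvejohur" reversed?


Input string: 'kvejohur'
Operation: reverse character order
Original order: 'k' -> 'v' -> 'e' -> 'j' -> 'o' -> 'h' -> 'u' -> 'r'
Reversed order: 'r' -> 'u' -> 'h' -> 'o' -> 'j' -> 'e' -> 'v' -> 'k'
Result: ruhojevk


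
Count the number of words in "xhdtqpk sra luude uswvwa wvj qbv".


Input string: 'xhdtqpk sra luude uswvwa wvj qbv'
Operation: split by spaces
Words found: 'xhdtqpk', 'sra', 'luude', 'uswvwa', 'wvj', 'qbv'
Word count: 6


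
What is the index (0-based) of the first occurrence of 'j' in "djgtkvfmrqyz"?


Input string: 'djgtkvfmrqyz'
Target: 'j'
Scanning left to right: s[0]='d', s[1]='j'
First match at index: 1


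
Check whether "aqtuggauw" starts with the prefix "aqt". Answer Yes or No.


Input string: 'aqtuggauw'
Prefix to check: 'aqt'
First 3 characters of input: 'aqt'
Match: True
Result: Yes


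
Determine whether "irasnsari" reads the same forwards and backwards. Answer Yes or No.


Input string: 'irasnsari'
Reversed: 'irasnsari'
Compare pairs: s[0]='i' vs s[8]='i' (match), s[1]='r' vs s[7]='r' (match), s[2]='a' vs s[6]='a' (match), s[3]='s' vs s[5]='s' (match)
Palindrome: Yes


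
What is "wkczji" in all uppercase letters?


Input string: 'wkczji'
Operation: convert each letter to uppercase
Mapping: 'w'->'W', 'k'->'K', 'c'->'C', 'z'->'Z', 'j'->'J', 'i'->'I'
Result: WKCZJI


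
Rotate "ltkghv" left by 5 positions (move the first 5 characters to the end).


Input: 'ltkghv', shift = 5
Operation: split at index 5 and swap parts
Front part s[0:5] = 'ltkgh'
Back part s[5:] = 'v'
Rotated = back + front = 'v' + 'ltkgh'
Result: vltkgh


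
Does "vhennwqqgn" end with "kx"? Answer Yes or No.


Input string: 'vhennwqqgn'
Suffix to check: 'kx'
Last 2 characters of input: 'gn'
Match: False
Result: No


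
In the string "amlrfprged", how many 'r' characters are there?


Input string: 'amlrfprged'
Target character: 'r'
Scan each position: s[3]='r', s[6]='r'
Matches found at indices: 3, 6
Total: 2


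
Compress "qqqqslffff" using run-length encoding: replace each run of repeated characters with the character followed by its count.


Input: 'qqqqslffff'
Operation: identify consecutive runs
Runs: 'qqqq' -> q4, 's' -> s1, 'l' -> l1, 'ffff' -> f4
Encoded: q4s1l1f4


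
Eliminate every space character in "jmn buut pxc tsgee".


Input string: 'jmn buut pxc tsgee'
Operation: remove all spaces
Words: 'jmn', 'buut', 'pxc', 'tsgee'
Join without spaces: jmnbuutpxctsgee


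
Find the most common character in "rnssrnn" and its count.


Input: 'rnssrnn'
Operation: tally each character
Counts: 'n':3, 'r':2, 's':2
Maximum: 'n' appears 3 times


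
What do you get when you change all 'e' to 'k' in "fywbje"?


Input string: 'fywbje'
Operation: replace 'e' with 'k'
Positions of 'e': 5
After replacement: fywbjk


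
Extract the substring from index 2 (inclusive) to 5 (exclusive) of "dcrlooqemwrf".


Input string: 'dcrlooqemwrf'
Operation: slice [2:5]
Extract characters: s[2]='r', s[3]='l', s[4]='o'
Result: rlo


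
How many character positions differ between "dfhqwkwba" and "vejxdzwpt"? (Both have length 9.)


String 1: 'dfhqwkwba'
String 2: 'vejxdzwpt'
Compare each position: pos 0: 'd'!='v', pos 1: 'f'!='e', pos 2: 'h'!='j', pos 3: 'q'!='x', pos 4: 'w'!='d', pos 5: 'k'!='z', pos 6: 'w'=='w', pos 7: 'b'!='p', pos 8: 'a'!='t'
Differing positions: 8
Hamming distance: 8


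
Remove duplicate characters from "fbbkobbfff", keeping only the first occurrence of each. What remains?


Input: 'fbbkobbfff'
Operation: keep first occurrence of each character
Scan: s[0]='f' new -> keep; s[1]='b' new -> keep; s[2]='b' seen -> skip; s[3]='k' new -> keep; s[4]='o' new -> keep; s[5]='b' seen -> skip; s[6]='b' seen -> skip; s[7]='f' seen -> skip; s[8]='f' seen -> skip; s[9]='f' seen -> skip
Result: fbko


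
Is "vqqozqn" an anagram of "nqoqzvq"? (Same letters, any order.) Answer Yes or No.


String 1: 'nqoqzvq' -> sorted: 'noqqqvz'
String 2: 'vqqozqn' -> sorted: 'noqqqvz'
Compare sorted forms: 'noqqqvz' == 'noqqqvz'
Anagram: Yes


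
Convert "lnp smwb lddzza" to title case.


Input string: 'lnp smwb lddzza'
Operation: capitalize first letter of each word
Word transformations: 'lnp'->'Lnp', 'smwb'->'Smwb', 'lddzza'->'Lddzza'
Result: Lnp Smwb Lddzza


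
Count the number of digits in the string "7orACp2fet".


Input string: '7orACp2fet'
Operation: count digit characters (0-9)
Scan: '7'(digit), 'o', 'r', 'A', 'C', 'p', '2'(digit), 'f', 'e', 't'
Digits found: 2
Result: 2


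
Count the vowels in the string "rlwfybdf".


Input string: 'rlwfybdf'
Operation: count vowels (a, e, i, o, u)
Scan: s[0]='r', s[1]='l', s[2]='w', s[3]='f', s[4]='y', s[5]='b', s[6]='d', s[7]='f'
Vowels found: 0
Result: 0


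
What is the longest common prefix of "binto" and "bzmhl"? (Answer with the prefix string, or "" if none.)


String 1: 'binto'
String 2: 'bzmhl'
Compare position by position:
pos 0: 'b' vs 'b' match
pos 1: 'i' vs 'z' differ -> stop
Longest common prefix: "b" (length 1)


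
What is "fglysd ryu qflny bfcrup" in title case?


Input string: 'fglysd ryu qflny bfcrup'
Operation: capitalize first letter of each word
Word transformations: 'fglysd'->'Fglysd', 'ryu'->'Ryu', 'qflny'->'Qflny', 'bfcrup'->'Bfcrup'
Result: Fglysd Ryu Qflny Bfcrup


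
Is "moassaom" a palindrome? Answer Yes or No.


Input string: 'moassaom'
Reversed: 'moassaom'
Compare pairs: s[0]='m' vs s[7]='m' (match), s[1]='o' vs s[6]='o' (match), s[2]='a' vs s[5]='a' (match), s[3]='s' vs s[4]='s' (match)
Palindrome: Yes


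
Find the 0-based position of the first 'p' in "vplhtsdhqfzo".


Input string: 'vplhtsdhqfzo'
Target: 'p'
Scanning left to right: s[0]='v', s[1]='p'
First match at index: 1


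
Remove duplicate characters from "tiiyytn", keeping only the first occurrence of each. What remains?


Input: 'tiiyytn'
Operation: keep first occurrence of each character
Scan: s[0]='t' new -> keep; s[1]='i' new -> keep; s[2]='i' seen -> skip; s[3]='y' new -> keep; s[4]='y' seen -> skip; s[5]='t' seen -> skip; s[6]='n' new -> keep
Result: tiyn


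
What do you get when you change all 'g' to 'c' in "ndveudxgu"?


Input string: 'ndveudxgu'
Operation: replace 'g' with 'c'
Positions of 'g': 7
After replacement: ndveudxcu


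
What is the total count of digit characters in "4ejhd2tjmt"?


Input string: '4ejhd2tjmt'
Operation: count digit characters (0-9)
Scan: '4'(digit), 'e', 'j', 'h', 'd', '2'(digit), 't', 'j', 'm', 't'
Digits found: 2
Result: 2


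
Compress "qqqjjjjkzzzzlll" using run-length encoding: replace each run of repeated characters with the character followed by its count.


Input: 'qqqjjjjkzzzzlll'
Operation: identify consecutive runs
Runs: 'qqq' -> q3, 'jjjj' -> j4, 'k' -> k1, 'zzzz' -> z4, 'lll' -> l3
Encoded: q3j4k1z4l3


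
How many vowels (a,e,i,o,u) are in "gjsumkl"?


Input string: 'gjsumkl'
Operation: count vowels (a, e, i, o, u)
Scan: s[0]='g', s[1]='j', s[2]='s', s[3]='u' (vowel), s[4]='m', s[5]='k', s[6]='l'
Vowels found: 1
Result: 1


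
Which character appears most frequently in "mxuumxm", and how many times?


Input: 'mxuumxm'
Operation: tally each character
Counts: 'm':3, 'u':2, 'x':2
Maximum: 'm' appears 3 times


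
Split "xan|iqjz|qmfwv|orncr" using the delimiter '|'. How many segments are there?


Input string: 'xan|iqjz|qmfwv|orncr'
Delimiter: '|'
Split result: 'xan', 'iqjz', 'qmfwv', 'orncr'
Number of parts: 4


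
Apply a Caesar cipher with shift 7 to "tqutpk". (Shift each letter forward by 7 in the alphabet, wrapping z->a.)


Input: 'tqutpk', shift = 7
Operation: for each letter, (position + 7) mod 26
Mapping: 't'(19+7=26, 26 mod 26=0)->'a', 'q'(16+7=23)->'x', 'u'(20+7=27, 27 mod 26=1)->'b', 't'(19+7=26, 26 mod 26=0)->'a', 'p'(15+7=22)->'w', 'k'(10+7=17)->'r'
Result: axbawr


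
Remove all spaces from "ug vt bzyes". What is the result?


Input string: 'ug vt bzyes'
Operation: remove all spaces
Words: 'ug', 'vt', 'bzyes'
Join without spaces: ugvtbzyes


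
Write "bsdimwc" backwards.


Input string: 'bsdimwc'
Operation: reverse character order
Original order: 'b' -> 's' -> 'd' -> 'i' -> 'm' -> 'w' -> 'c'
Reversed order: 'c' -> 'w' -> 'm' -> 'i' -> 'd' -> 's' -> 'b'
Result: cwmidsb


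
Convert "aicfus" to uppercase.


Input string: 'aicfus'
Operation: convert each letter to uppercase
Mapping: 'a'->'A', 'i'->'I', 'c'->'C', 'f'->'F', 'u'->'U', 's'->'S'
Result: AICFUS


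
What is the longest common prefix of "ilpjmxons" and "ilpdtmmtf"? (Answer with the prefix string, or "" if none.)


String 1: 'ilpjmxons'
String 2: 'ilpdtmmtf'
Compare position by position:
pos 0: 'i' vs 'i' match
pos 1: 'l' vs 'l' match
pos 2: 'p' vs 'p' match
pos 3: 'j' vs 'd' differ -> stop
Longest common prefix: "ilp" (length 3)


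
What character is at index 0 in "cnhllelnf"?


Input string: 'cnhllelnf'
Operation: get character at index 0
Index mapping: s[0]='c'
Result: 'c'


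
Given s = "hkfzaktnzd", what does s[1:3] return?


Input string: 'hkfzaktnzd'
Operation: slice [1:3]
Extract characters: s[1]='k', s[2]='f'
Result: kf


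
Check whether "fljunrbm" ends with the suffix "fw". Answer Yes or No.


Input string: 'fljunrbm'
Suffix to check: 'fw'
Last 2 characters of input: 'bm'
Match: False
Result: No


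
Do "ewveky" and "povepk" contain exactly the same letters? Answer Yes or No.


String 1: 'ewveky' -> sorted: 'eekvwy'
String 2: 'povepk' -> sorted: 'ekoppv'
Compare sorted forms: 'eekvwy' != 'ekoppv'
Anagram: No


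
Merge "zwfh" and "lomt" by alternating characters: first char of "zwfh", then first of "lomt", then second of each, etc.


String 1: 'zwfh'
String 2: 'lomt'
Operation: alternate characters
Pairs: 'z'+'l', 'w'+'o', 'f'+'m', 'h'+'t'
Result: zlwofmht


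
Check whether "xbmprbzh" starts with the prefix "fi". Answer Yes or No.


Input string: 'xbmprbzh'
Prefix to check: 'fi'
First 2 characters of input: 'xb'
Match: False
Result: No


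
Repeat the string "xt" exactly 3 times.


Input string: 'xt'
Operation: repeat 3 times
Concatenation: 'xt' + 'xt' + 'xt'
Result: xtxtxt


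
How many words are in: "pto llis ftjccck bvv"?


Input string: 'pto llis ftjccck bvv'
Operation: split by spaces
Words found: 'pto', 'llis', 'ftjccck', 'bvv'
Word count: 4
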